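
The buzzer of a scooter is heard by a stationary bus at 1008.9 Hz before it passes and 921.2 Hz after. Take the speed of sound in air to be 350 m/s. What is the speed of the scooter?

f₁/f₂ = (v + v_s)/(v − v_s), so v_s = v · (f₁ − f₂)/(f₁ + f₂).
v_s = 350 × (1008.9 − 921.2)/(1008.9 + 921.2) = 350 × 87.7/1930.1 ≈ 15.9 m/s.

15.9 m/s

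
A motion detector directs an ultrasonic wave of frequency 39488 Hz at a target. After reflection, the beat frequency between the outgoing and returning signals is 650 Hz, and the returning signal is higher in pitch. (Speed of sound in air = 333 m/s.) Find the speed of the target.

Double Doppler shift off a moving reflector: f₂ = f₀ · (v + u)/(v − u) (u > 0 toward emitter).
Returning signal is higher, so f₂ = f₀ + Δf = 39488 + 650 = 40138 Hz.
Rearranging, u = v · (f₂ − f₀)/(f₂ + f₀) = 333 × 650/79626 ≈ 2.72 m/s.
So the target is moving at 2.72 m/s toward the emitter.

2.72 m/s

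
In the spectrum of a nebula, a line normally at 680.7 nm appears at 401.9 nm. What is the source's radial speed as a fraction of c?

0.483

λ'/λ₀ = 0.5904 < 1 (blueshift), so the source is approaching.
λ'/λ₀ = √((1 − β)/(1 + β)) for an approaching source ⇒ β = (1 − r²)/(1 + r²) with r = λ'/λ₀.
β = (1 − 0.3486)/(1 + 0.3486) ≈ 0.483.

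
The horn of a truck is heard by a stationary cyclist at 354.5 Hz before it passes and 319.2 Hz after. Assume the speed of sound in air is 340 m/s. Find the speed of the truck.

f₁/f₂ = (v + v_s)/(v − v_s), so v_s = v · (f₁ − f₂)/(f₁ + f₂).
v_s = 340 × (354.5 − 319.2)/(354.5 + 319.2) = 340 × 35.3/673.7 ≈ 17.8 m/s.

17.8 m/s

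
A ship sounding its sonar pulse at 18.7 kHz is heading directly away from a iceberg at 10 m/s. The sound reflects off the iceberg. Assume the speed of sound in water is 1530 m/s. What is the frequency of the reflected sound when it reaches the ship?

The iceberg receives the sound from a moving source: f₁ = f₀ · v/(v + v_e) = 18.7 × 1530/1540 ≈ 18.58 kHz.
On the return leg the ship is a moving observer: f₂ = f₁ · (v − v_e)/v = 18.58 × 1520/1530 ≈ 18.46 kHz.
Equivalently f₂ = f₀ · (v − v_e)/(v + v_e).

18.46 kHz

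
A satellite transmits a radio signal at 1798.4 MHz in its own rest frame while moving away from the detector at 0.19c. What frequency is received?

Relativistic Doppler for frequency: f' = f₀ · √((1 − β)/(1 + β)).
f' = 1798.4 × √(0.8100/1.1900) = 1798.4 × 0.82503 ≈ 1483.7 MHz.

1483.7 MHz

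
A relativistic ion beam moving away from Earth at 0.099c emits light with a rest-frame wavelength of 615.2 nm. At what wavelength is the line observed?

679.4 nm

Relativistic Doppler for wavelength: λ' = λ₀ · √((1 + β)/(1 − β)).
λ' = 615.2 × √(1.0990/0.9010) = 615.2 × 1.10443 ≈ 679.4 nm.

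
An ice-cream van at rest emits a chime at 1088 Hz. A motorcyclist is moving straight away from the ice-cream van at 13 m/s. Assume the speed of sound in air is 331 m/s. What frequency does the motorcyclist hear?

1045 Hz

Only the observer moves, away from the source, so f' = f · (v − v_o)/v.
f' = 1088 × (331 − 13)/331 = 1088 × 318/331 ≈ 1045 Hz.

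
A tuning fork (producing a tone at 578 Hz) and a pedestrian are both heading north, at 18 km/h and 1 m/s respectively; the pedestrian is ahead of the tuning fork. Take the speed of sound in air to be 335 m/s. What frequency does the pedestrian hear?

585 Hz

18 km/h = 5 m/s.
The pedestrian is ahead, so the tuning fork is moving toward it while the pedestrian is moving away from the tuning fork.
With source approaching and observer receding, f' = f · (v − v_o)/(v − v_s).
f' = 578 × (335 − 1)/(335 − 5) = 578 × 334/330 ≈ 585 Hz.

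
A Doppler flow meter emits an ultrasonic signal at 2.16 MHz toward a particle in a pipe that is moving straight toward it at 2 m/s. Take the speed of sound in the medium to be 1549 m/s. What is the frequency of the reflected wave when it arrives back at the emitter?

The particle in a pipe first receives the wave as a moving observer: f₁ = f₀ · (v + u)/v = 2.16 × (1549 + 2)/1549 ≈ 2.163 MHz.
The reflection then acts as a moving source: f₂ = f₁ · v/(v − u) ≈ 2.166 MHz.
Equivalently f₂ = f₀ · (v + u)/(v − u).

2.166 MHz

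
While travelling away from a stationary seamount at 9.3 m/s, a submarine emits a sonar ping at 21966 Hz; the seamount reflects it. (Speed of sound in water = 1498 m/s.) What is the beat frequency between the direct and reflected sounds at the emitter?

271 Hz

The seamount receives the sound from a moving source: f₁ = f₀ · v/(v + v_e) = 21966 × 1498/1507.3 ≈ 21830 Hz.
On the return leg the submarine is a moving observer: f₂ = f₁ · (v − v_e)/v = 21830 × 1488.7/1498 ≈ 21695 Hz.
Beat against the emitted tone: |f₂ − f₀| = 2v_e·f₀/(v + v_e) = 2 × 9.3 × 21966/1507.3 ≈ 271 Hz.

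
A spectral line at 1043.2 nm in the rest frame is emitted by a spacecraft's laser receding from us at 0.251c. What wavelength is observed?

Relativistic Doppler for wavelength: λ' = λ₀ · √((1 + β)/(1 − β)).
λ' = 1043.2 × √(1.2510/0.7490) = 1043.2 × 1.29237 ≈ 1348.2 nm.

1348.2 nm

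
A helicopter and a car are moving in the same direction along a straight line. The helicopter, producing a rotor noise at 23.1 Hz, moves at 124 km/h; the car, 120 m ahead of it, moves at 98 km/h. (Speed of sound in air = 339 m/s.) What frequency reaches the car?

23.6 Hz

124 km/h = 34.44 m/s; 98 km/h = 27.22 m/s.
The car is ahead, so the helicopter is moving toward it while the car is moving away from the helicopter.
General Doppler shift: f' = f · (v − v_o)/(v − v_s).
f' = 23.1 × (339 − 27.22)/(339 − 34.44) = 23.1 × 311.78/304.56 ≈ 23.6 Hz.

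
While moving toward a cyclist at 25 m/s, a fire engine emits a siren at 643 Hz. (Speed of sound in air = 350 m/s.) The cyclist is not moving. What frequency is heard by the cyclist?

692 Hz

With the source moving toward a stationary observer, f' = f · v/(v − v_s).
f' = 643 × 350/(350 − 25) = 643 × 350/325 ≈ 692 Hz.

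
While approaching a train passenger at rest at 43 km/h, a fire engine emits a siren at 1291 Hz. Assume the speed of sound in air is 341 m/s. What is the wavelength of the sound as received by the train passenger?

25.5 cm

43 km/h = 11.94 m/s.
Only the source moves, toward the listener, so f' = f · v/(v − v_s).
f' = 1291 × 341/(341 − 11.94) ≈ 1338 Hz.
λ' = v/f' = 341/1337.86 ≈ 25.5 cm.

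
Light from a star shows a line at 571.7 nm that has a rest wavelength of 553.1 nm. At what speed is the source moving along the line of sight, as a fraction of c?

0.033c

λ'/λ₀ = 1.0336 > 1 (redshift), so the source is receding.
λ'/λ₀ = √((1 + β)/(1 − β)) for a receding source ⇒ β = (r² − 1)/(r² + 1) with r = λ'/λ₀.
β = (1.0684 − 1)/(1.0684 + 1) ≈ 0.033.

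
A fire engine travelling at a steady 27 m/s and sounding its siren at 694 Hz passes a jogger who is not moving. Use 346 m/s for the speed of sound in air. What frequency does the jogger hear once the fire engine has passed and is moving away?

Receding: f₂ = f · v/(v + v_s) = 694 × 346/373 ≈ 644 Hz.

644 Hz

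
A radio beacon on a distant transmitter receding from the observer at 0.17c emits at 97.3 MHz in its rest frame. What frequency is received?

82.0 MHz

Relativistic Doppler for frequency: f' = f₀ · √((1 − β)/(1 + β)).
f' = 97.3 × √(0.8300/1.1700) = 97.3 × 0.84226 ≈ 82.0 MHz.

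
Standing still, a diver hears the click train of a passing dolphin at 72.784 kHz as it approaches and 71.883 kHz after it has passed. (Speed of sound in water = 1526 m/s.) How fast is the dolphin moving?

f₁/f₂ = (v + v_s)/(v − v_s), so v_s = v · (f₁ − f₂)/(f₁ + f₂).
v_s = 1526 × (72.784 − 71.883)/(72.784 + 71.883) = 1526 × 0.901/144.667 ≈ 9.5 m/s.

9.5 m/s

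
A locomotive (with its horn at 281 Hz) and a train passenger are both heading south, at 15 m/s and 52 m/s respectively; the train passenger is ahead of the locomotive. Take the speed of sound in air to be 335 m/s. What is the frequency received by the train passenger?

The train passenger is ahead, so the locomotive is moving toward it while the train passenger is moving away from the locomotive.
With source approaching and observer receding, f' = f · (v − v_o)/(v − v_s).
f' = 281 × (335 − 52)/(335 − 15) = 281 × 283/320 ≈ 249 Hz.

249 Hz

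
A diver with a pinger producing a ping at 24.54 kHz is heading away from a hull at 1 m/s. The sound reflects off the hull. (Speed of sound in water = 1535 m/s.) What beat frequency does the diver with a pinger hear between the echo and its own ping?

The hull receives the sound from a moving source: f₁ = f₀ · v/(v + v_e) = 24.54 × 1535/1536 ≈ 24.5240 kHz.
On the return leg the diver with a pinger is a moving observer: f₂ = f₁ · (v − v_e)/v = 24.5240 × 1534/1535 ≈ 24.5080 kHz.
Equivalently f₂ = f₀ · (v − v_e)/(v + v_e).
Beat against the emitted tone (with f₀ = 24540 Hz): |f₂ − f₀| = 2v_e·f₀/(v + v_e) = 2 × 1 × 24540/1536 ≈ 32.0 Hz.

32.0 Hz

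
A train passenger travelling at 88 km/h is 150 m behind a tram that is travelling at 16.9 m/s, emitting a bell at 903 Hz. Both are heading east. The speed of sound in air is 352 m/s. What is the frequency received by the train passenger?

88 km/h = 24.44 m/s.
The train passenger is behind, so the tram is moving away from it while the train passenger is moving toward the tram.
With source receding and observer approaching, f' = f · (v + v_o)/(v + v_s).
f' = 903 × (352 + 24.44)/(352 + 16.9) = 903 × 376.44/368.9 ≈ 921 Hz.

921 Hz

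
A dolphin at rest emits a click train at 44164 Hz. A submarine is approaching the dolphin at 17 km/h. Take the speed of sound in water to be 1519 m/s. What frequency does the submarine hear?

44301 Hz

17 km/h = 4.722 m/s.
Moving observer, stationary source: f' = f · (v + v_o)/v.
f' = 44164 × (1519 + 4.722)/1519 = 44164 × 1523.7/1519 ≈ 44301 Hz.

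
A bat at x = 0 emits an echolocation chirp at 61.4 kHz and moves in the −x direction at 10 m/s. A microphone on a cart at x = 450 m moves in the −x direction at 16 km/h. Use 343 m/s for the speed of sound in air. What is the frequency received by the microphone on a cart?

16 km/h = 4.444 m/s.
The observer lies on the +x side, so the source is heading away from the observer and the observer is heading toward the source.
Both move, so f' = f · (v + v_o)/(v + v_s).
f' = 61.4 × (343 + 4.444)/(343 + 10) = 61.4 × 347.44/353 ≈ 60.4 kHz.

60.4 kHz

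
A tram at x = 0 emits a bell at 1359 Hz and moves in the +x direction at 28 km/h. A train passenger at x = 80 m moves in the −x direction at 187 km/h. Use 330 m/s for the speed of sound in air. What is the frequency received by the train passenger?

1611 Hz

28 km/h = 7.778 m/s; 187 km/h = 51.94 m/s.
The observer lies on the +x side, so the source is heading toward the observer and the observer is heading toward the source.
Both move, so f' = f · (v + v_o)/(v − v_s).
f' = 1359 × (330 + 51.94)/(330 − 7.778) = 1359 × 381.94/322.22 ≈ 1611 Hz.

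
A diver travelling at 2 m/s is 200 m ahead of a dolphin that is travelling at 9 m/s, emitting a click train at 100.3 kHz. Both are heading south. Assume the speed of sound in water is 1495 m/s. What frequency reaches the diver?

The diver is ahead, so the dolphin is moving toward it while the diver is moving away from the dolphin.
With source approaching and observer receding, f' = f · (v − v_o)/(v − v_s).
f' = 100.3 × (1495 − 2)/(1495 − 9) = 100.3 × 1493/1486 ≈ 100.8 kHz.

100.8 kHz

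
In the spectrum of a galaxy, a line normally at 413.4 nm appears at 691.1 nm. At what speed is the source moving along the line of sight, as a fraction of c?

λ'/λ₀ = 1.6717 > 1 (redshift), so the source is receding.
λ'/λ₀ = √((1 + β)/(1 − β)) for a receding source ⇒ β = (r² − 1)/(r² + 1) with r = λ'/λ₀.
β = (2.7947 − 1)/(2.7947 + 1) ≈ 0.473.

0.473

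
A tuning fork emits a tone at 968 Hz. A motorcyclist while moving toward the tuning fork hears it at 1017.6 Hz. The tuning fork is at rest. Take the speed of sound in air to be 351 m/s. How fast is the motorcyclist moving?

f' = f · (v + v_o)/v ⇒ v_o = v · |f'/f − 1|.
v_o = 351 × |1017.6/968 − 1| = 351 × 0.05124 ≈ 18.0 m/s.

18.0 m/s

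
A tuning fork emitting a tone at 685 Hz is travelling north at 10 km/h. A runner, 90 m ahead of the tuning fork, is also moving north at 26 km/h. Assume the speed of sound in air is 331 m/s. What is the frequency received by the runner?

676 Hz

10 km/h = 2.778 m/s; 26 km/h = 7.222 m/s.
The runner is ahead, so the tuning fork is moving toward it while the runner is moving away from the tuning fork.
Both move, so f' = f · (v − v_o)/(v − v_s).
f' = 685 × (331 − 7.222)/(331 − 2.778) = 685 × 323.78/328.22 ≈ 676 Hz.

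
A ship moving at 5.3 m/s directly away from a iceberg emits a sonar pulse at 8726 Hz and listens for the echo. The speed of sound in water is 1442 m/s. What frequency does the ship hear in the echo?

The iceberg receives the sound from a moving source: f₁ = f₀ · v/(v + v_e) = 8726 × 1442/1447.3 ≈ 8694 Hz.
On the return leg the ship is a moving observer: f₂ = f₁ · (v − v_e)/v = 8694 × 1436.7/1442 ≈ 8662 Hz.
Equivalently f₂ = f₀ · (v − v_e)/(v + v_e).

8662 Hz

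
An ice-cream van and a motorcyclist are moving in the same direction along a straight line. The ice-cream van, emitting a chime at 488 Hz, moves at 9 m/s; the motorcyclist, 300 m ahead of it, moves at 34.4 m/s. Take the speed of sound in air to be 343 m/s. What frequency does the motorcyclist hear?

451 Hz

The motorcyclist is ahead, so the ice-cream van is moving toward it while the motorcyclist is moving away from the ice-cream van.
General Doppler shift: f' = f · (v − v_o)/(v − v_s).
f' = 488 × (343 − 34.4)/(343 − 9) = 488 × 308.6/334 ≈ 451 Hz.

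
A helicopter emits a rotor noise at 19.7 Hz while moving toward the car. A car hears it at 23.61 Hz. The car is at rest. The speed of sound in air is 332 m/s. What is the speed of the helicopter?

55 m/s

f' = f · v/(v − v_s) ⇒ v_s = v · |1 − f/f'|.
v_s = 332 × |1 − 19.7/23.61| = 332 × 0.1656 ≈ 55 m/s.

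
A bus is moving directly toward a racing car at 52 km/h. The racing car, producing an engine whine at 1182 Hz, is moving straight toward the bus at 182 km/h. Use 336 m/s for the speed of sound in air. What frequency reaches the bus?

1451 Hz

182 km/h = 50.56 m/s; 52 km/h = 14.44 m/s.
Both move, so f' = f · (v + v_o)/(v − v_s).
f' = 1182 × (336 + 14.44)/(336 − 50.56) = 1182 × 350.44/285.44 ≈ 1451 Hz.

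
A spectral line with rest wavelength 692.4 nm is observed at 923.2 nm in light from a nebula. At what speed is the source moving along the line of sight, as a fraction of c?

0.280c

λ'/λ₀ = 1.3333 > 1 (redshift), so the source is receding.
λ'/λ₀ = √((1 + β)/(1 − β)) for a receding source ⇒ β = (r² − 1)/(r² + 1) with r = λ'/λ₀.
β = (1.7778 − 1)/(1.7778 + 1) ≈ 0.280.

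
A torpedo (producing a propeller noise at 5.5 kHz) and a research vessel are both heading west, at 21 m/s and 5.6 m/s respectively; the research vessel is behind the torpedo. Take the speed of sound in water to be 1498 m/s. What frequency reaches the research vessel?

The research vessel is behind, so the torpedo is moving away from it while the research vessel is moving toward the torpedo.
General Doppler shift: f' = f · (v + v_o)/(v + v_s).
f' = 5.5 × (1498 + 5.6)/(1498 + 21) = 5.5 × 1503.6/1519 ≈ 5.44 kHz.

5.44 kHz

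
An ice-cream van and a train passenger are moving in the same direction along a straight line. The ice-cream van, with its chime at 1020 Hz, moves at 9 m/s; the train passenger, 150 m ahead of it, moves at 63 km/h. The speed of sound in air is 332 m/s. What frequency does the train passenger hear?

63 km/h = 17.5 m/s.
The train passenger is ahead, so the ice-cream van is moving toward it while the train passenger is moving away from the ice-cream van.
General Doppler shift: f' = f · (v − v_o)/(v − v_s).
f' = 1020 × (332 − 17.5)/(332 − 9) = 1020 × 314.5/323 ≈ 993 Hz.

993 Hz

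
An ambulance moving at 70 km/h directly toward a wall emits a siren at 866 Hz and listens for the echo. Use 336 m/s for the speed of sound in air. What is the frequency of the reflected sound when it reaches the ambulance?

70 km/h = 19.44 m/s.
The wall receives the sound from a moving source: f₁ = f₀ · v/(v − v_e) = 866 × 336/316.56 ≈ 919 Hz.
On the return leg the ambulance is a moving observer: f₂ = f₁ · (v + v_e)/v = 919 × 355.44/336 ≈ 972 Hz.

972 Hz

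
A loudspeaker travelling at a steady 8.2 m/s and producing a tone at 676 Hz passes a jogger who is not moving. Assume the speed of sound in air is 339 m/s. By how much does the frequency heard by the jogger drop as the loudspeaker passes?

Approaching: f₁ = f · v/(v − v_s) = 676 × 339/330.8 ≈ 692.8 Hz.
Receding: f₂ = f · v/(v + v_s) = 676 × 339/347.2 ≈ 660.0 Hz.
Drop: f₁ − f₂ = 2f·v·v_s/(v² − v_s²) = 2 × 676 × 339 × 8.2/(339² − 8.2²) ≈ 32.7 Hz.

32.7 Hz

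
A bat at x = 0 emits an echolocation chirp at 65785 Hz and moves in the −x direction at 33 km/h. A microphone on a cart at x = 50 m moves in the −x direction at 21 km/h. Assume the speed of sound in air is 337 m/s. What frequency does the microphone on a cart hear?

33 km/h = 9.167 m/s; 21 km/h = 5.833 m/s.
The observer lies on the +x side, so the source is heading away from the observer and the observer is heading toward the source.
With source receding and observer approaching, f' = f · (v + v_o)/(v + v_s).
f' = 65785 × (337 + 5.833)/(337 + 9.167) = 65785 × 342.83/346.17 ≈ 65152 Hz.

65152 Hz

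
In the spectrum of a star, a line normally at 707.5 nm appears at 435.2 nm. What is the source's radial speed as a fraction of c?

0.451

λ'/λ₀ = 0.6151 < 1 (blueshift), so the source is approaching.
λ'/λ₀ = √((1 − β)/(1 + β)) for an approaching source ⇒ β = (1 − r²)/(1 + r²) with r = λ'/λ₀.
β = (1 − 0.3784)/(1 + 0.3784) ≈ 0.451.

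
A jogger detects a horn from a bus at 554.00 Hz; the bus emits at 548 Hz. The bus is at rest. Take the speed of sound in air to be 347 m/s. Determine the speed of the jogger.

f' > f, so the jogger is approaching.
f' = f · (v + v_o)/v ⇒ v_o = v · |f'/f − 1|.
v_o = 347 × |554.00/548 − 1| = 347 × 0.01095 ≈ 3.8 m/s.

3.8 m/s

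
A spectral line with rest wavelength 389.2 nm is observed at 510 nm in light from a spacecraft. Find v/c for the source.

λ'/λ₀ = 1.3104 > 1 (redshift), so the source is receding.
λ'/λ₀ = √((1 + β)/(1 − β)) for a receding source ⇒ β = (r² − 1)/(r² + 1) with r = λ'/λ₀.
β = (1.7171 − 1)/(1.7171 + 1) ≈ 0.264.

0.264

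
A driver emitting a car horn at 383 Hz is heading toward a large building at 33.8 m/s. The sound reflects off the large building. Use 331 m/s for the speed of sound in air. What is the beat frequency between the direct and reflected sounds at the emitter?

87 Hz

The large building receives the sound from a moving source: f₁ = f₀ · v/(v − v_e) = 383 × 331/297.2 ≈ 426.6 Hz.
On the return leg the driver is a moving observer: f₂ = f₁ · (v + v_e)/v = 426.6 × 364.8/331 ≈ 470.1 Hz.
Beat against the emitted tone: |f₂ − f₀| = 2v_e·f₀/(v − v_e) = 2 × 33.8 × 383/297.2 ≈ 87 Hz.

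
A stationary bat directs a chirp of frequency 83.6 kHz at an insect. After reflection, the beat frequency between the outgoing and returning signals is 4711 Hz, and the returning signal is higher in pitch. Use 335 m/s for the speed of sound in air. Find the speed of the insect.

9.2 m/s

Double Doppler shift off a moving reflector: f₂ = f₀ · (v + u)/(v − u) (u > 0 toward emitter).
Returning signal is higher, so f₂ = f₀ + Δf = 83600 + 4711 = 88311 Hz.
Rearranging, u = v · (f₂ − f₀)/(f₂ + f₀) = 335 × 4711/171911 ≈ 9.2 m/s.
So the insect is moving at 9.2 m/s toward the emitter.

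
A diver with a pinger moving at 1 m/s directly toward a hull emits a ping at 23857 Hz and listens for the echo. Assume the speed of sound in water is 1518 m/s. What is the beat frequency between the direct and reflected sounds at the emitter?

The hull receives the sound from a moving source: f₁ = f₀ · v/(v − v_e) = 23857 × 1518/1517 ≈ 23872.7 Hz.
On the return leg the diver with a pinger is a moving observer: f₂ = f₁ · (v + v_e)/v = 23872.7 × 1519/1518 ≈ 23888.5 Hz.
Beat against the emitted tone: |f₂ − f₀| = 2v_e·f₀/(v − v_e) = 2 × 1 × 23857/1517 ≈ 31.5 Hz.

31.5 Hz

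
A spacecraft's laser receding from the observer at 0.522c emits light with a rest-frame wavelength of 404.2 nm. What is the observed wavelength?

Relativistic Doppler for wavelength: λ' = λ₀ · √((1 + β)/(1 − β)).
λ' = 404.2 × √(1.5220/0.4780) = 404.2 × 1.78440 ≈ 721.3 nm.

721.3 nm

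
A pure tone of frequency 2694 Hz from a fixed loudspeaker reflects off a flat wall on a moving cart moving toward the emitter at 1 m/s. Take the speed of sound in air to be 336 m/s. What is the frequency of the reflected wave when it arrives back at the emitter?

At the flat wall on a moving cart (a moving observer), f₁ = f₀ · (v + u)/v = 2694 × 337/336 ≈ 2702 Hz.
The reflection then acts as a moving source: f₂ = f₁ · v/(v − u) ≈ 2710 Hz.

2710 Hz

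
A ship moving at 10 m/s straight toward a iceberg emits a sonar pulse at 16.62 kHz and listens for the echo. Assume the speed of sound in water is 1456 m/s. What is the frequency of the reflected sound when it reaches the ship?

The iceberg receives the sound from a moving source: f₁ = f₀ · v/(v − v_e) = 16.62 × 1456/1446 ≈ 16.73 kHz.
On the return leg the ship is a moving observer: f₂ = f₁ · (v + v_e)/v = 16.73 × 1466/1456 ≈ 16.85 kHz.
Equivalently f₂ = f₀ · (v + v_e)/(v − v_e).

16.85 kHz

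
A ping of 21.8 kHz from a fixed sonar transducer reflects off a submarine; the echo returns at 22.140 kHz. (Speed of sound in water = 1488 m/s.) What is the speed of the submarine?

Double Doppler shift off a moving reflector: f₂ = f₀ · (v + u)/(v − u) (u > 0 toward emitter).
Rearranging, u = v · (f₂ − f₀)/(f₂ + f₀) = 1488 × 0.340/43.940 ≈ 11.5 m/s.
So the submarine is moving at 11.5 m/s toward the emitter.

11.5 m/s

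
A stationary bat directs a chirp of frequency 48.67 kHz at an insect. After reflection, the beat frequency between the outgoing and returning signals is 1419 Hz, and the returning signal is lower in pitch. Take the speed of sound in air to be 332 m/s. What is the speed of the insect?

4.9 m/s

Double Doppler shift off a moving reflector: f₂ = f₀ · (v + u)/(v − u) (u > 0 toward emitter).
Returning signal is lower, so f₂ = f₀ − Δf = 48670 − 1419 = 47251 Hz.
Rearranging, u = v · (f₂ − f₀)/(f₂ + f₀) = 332 × -1419/95921 ≈ -4.9 m/s.
So the insect is moving at 4.9 m/s away from the emitter.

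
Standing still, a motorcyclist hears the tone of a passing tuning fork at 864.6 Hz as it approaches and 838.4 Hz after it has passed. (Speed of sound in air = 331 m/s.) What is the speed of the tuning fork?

f₁/f₂ = (v + v_s)/(v − v_s), so v_s = v · (f₁ − f₂)/(f₁ + f₂).
v_s = 331 × (864.6 − 838.4)/(864.6 + 838.4) = 331 × 26.2/1703.0 ≈ 5.1 m/s.

5.1 m/s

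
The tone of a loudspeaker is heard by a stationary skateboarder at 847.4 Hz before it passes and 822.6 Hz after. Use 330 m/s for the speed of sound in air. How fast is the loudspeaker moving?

f₁/f₂ = (v + v_s)/(v − v_s), so v_s = v · (f₁ − f₂)/(f₁ + f₂).
v_s = 330 × (847.4 − 822.6)/(847.4 + 822.6) = 330 × 24.8/1670.0 ≈ 4.9 m/s.

4.9 m/s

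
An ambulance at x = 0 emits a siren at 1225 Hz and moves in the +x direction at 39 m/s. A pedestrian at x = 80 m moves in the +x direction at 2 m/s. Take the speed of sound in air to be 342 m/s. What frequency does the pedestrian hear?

1375 Hz

The observer lies on the +x side, so the source is heading toward the observer and the observer is heading away from the source.
General Doppler shift: f' = f · (v − v_o)/(v − v_s).
f' = 1225 × (342 − 2)/(342 − 39) = 1225 × 340/303 ≈ 1375 Hz.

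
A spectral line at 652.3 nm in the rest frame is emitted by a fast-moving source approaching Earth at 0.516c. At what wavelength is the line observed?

Relativistic Doppler for wavelength: λ' = λ₀ · √((1 − β)/(1 + β)).
λ' = 652.3 × √(0.4840/1.5160) = 652.3 × 0.56503 ≈ 368.6 nm.

368.6 nm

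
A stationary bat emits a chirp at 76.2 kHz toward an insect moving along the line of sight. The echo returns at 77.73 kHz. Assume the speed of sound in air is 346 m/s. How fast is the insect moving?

3.4 m/s

Double Doppler shift off a moving reflector: f₂ = f₀ · (v + u)/(v − u) (u > 0 toward emitter).
Rearranging, u = v · (f₂ − f₀)/(f₂ + f₀) = 346 × 1.53/153.93 ≈ 3.4 m/s.
So the insect is moving at 3.4 m/s toward the emitter.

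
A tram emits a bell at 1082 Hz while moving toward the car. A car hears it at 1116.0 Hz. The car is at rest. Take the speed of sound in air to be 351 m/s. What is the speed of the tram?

f' = f · v/(v − v_s) ⇒ v_s = v · |1 − f/f'|.
v_s = 351 × |1 − 1082/1116.0| = 351 × 0.03047 ≈ 10.7 m/s.

10.7 m/s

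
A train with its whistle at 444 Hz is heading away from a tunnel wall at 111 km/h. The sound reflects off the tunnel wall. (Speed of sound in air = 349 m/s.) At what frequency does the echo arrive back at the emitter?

111 km/h = 30.83 m/s.
The tunnel wall receives the sound from a moving source: f₁ = f₀ · v/(v + v_e) = 444 × 349/379.83 ≈ 408 Hz.
On the return leg the train is a moving observer: f₂ = f₁ · (v − v_e)/v = 408 × 318.17/349 ≈ 372 Hz.
Equivalently f₂ = f₀ · (v − v_e)/(v + v_e).

372 Hz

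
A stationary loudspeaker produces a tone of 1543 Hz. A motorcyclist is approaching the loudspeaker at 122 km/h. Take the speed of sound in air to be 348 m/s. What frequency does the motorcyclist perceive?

122 km/h = 33.89 m/s.
Only the observer moves, toward the source, so f' = f · (v + v_o)/v.
f' = 1543 × (348 + 33.89)/348 = 1543 × 381.89/348 ≈ 1693 Hz.

1693 Hz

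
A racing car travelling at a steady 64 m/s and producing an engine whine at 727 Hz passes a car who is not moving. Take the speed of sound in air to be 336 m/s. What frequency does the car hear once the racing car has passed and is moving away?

611 Hz

Receding: f₂ = f · v/(v + v_s) = 727 × 336/400 ≈ 611 Hz.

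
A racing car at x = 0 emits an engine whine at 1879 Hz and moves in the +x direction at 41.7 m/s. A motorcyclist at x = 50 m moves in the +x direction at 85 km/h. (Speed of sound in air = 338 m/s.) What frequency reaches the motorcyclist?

1994 Hz

85 km/h = 23.61 m/s.
The observer lies on the +x side, so the source is heading toward the observer and the observer is heading away from the source.
General Doppler shift: f' = f · (v − v_o)/(v − v_s).
f' = 1879 × (338 − 23.61)/(338 − 41.7) = 1879 × 314.39/296.3 ≈ 1994 Hz.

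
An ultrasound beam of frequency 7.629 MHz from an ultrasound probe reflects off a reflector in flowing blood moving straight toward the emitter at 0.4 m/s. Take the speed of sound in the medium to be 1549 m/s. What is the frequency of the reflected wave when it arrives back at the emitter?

At the reflector in flowing blood (a moving observer), f₁ = f₀ · (v + u)/v = 7.629 × 1549.4/1549 ≈ 7.631 MHz.
The reflection then acts as a moving source: f₂ = f₁ · v/(v − u) ≈ 7.633 MHz.
Equivalently f₂ = f₀ · (v + u)/(v − u).

7.633 MHz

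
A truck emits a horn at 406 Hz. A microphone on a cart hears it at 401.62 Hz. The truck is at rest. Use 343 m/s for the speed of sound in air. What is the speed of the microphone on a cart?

f' < f, so the microphone on a cart is receding.
f' = f · (v − v_o)/v ⇒ v_o = v · |f'/f − 1|.
v_o = 343 × |401.62/406 − 1| = 343 × 0.01079 ≈ 3.7 m/s.

3.7 m/s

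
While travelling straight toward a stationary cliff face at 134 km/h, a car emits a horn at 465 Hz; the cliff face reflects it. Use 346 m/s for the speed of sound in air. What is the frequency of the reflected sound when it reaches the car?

577 Hz

134 km/h = 37.22 m/s.
The cliff face receives the sound from a moving source: f₁ = f₀ · v/(v − v_e) = 465 × 346/308.78 ≈ 521 Hz.
On the return leg the car is a moving observer: f₂ = f₁ · (v + v_e)/v = 521 × 383.22/346 ≈ 577 Hz.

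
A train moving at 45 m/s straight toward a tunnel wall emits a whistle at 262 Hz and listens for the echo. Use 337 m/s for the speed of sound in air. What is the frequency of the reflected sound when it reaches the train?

343 Hz

The tunnel wall receives the sound from a moving source: f₁ = f₀ · v/(v − v_e) = 262 × 337/292 ≈ 302 Hz.
On the return leg the train is a moving observer: f₂ = f₁ · (v + v_e)/v = 302 × 382/337 ≈ 343 Hz.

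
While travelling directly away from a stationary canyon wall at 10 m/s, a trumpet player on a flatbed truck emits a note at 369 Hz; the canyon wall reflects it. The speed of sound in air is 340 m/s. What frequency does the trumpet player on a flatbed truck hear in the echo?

348 Hz

The canyon wall receives the sound from a moving source: f₁ = f₀ · v/(v + v_e) = 369 × 340/350 ≈ 358 Hz.
On the return leg the trumpet player on a flatbed truck is a moving observer: f₂ = f₁ · (v − v_e)/v = 358 × 330/340 ≈ 348 Hz.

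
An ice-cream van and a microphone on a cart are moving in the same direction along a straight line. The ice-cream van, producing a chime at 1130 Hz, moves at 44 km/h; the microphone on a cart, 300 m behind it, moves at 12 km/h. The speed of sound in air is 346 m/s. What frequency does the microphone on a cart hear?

44 km/h = 12.22 m/s; 12 km/h = 3.333 m/s.
The microphone on a cart is behind, so the ice-cream van is moving away from it while the microphone on a cart is moving toward the ice-cream van.
General Doppler shift: f' = f · (v + v_o)/(v + v_s).
f' = 1130 × (346 + 3.333)/(346 + 12.22) = 1130 × 349.33/358.22 ≈ 1102 Hz.

1102 Hz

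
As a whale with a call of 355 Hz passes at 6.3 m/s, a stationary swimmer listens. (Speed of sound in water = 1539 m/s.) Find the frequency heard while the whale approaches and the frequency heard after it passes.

Approaching: f₁ = f · v/(v − v_s) = 355 × 1539/1532.7 ≈ 356 Hz.
Receding: f₂ = f · v/(v + v_s) = 355 × 1539/1545.3 ≈ 354 Hz.

356 Hz approaching; 354 Hz receding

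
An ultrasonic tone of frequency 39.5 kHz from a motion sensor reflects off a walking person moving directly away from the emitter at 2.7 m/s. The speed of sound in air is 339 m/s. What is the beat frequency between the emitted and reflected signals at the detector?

624 Hz

The walking person first receives the wave as a moving observer: f₁ = f₀ · (v − u)/v = 39.5 × (339 − 2.7)/339 ≈ 39.185 kHz.
On reflection it acts as a source moving away from the stationary detector: f₂ = f₁ · v/(v + u) = 39.185 × 339/341.7 ≈ 38.876 kHz.
Beat frequency (with f₀ = 39500 Hz): |f₂ − f₀| = 2u·f₀/(v + u) = 2 × 2.7 × 39500/341.7 ≈ 624 Hz.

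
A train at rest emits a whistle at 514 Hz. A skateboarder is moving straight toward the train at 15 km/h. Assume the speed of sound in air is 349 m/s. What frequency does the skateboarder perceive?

15 km/h = 4.167 m/s.
Only the observer moves, toward the source, so f' = f · (v + v_o)/v.
f' = 514 × (349 + 4.167)/349 = 514 × 353.17/349 ≈ 520 Hz.

520 Hz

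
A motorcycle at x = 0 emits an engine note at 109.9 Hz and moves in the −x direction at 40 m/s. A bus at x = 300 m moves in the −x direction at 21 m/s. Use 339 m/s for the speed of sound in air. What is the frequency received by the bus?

104 Hz

The observer lies on the +x side, so the source is heading away from the observer and the observer is heading toward the source.
With source receding and observer approaching, f' = f · (v + v_o)/(v + v_s).
f' = 109.9 × (339 + 21)/(339 + 40) = 109.9 × 360/379 ≈ 104 Hz.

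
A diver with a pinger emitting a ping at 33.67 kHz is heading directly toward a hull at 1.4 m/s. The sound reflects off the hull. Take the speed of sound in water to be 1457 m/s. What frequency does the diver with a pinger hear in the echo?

The hull receives the sound from a moving source: f₁ = f₀ · v/(v − v_e) = 33.67 × 1457/1455.6 ≈ 33.7 kHz.
On the return leg the diver with a pinger is a moving observer: f₂ = f₁ · (v + v_e)/v = 33.7 × 1458.4/1457 ≈ 33.7 kHz.
Equivalently f₂ = f₀ · (v + v_e)/(v − v_e).

33.7 kHz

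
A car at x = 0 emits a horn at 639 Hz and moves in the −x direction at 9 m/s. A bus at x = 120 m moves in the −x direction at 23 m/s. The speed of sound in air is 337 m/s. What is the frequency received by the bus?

665 Hz

The observer lies on the +x side, so the source is heading away from the observer and the observer is heading toward the source.
General Doppler shift: f' = f · (v + v_o)/(v + v_s).
f' = 639 × (337 + 23)/(337 + 9) = 639 × 360/346 ≈ 665 Hz.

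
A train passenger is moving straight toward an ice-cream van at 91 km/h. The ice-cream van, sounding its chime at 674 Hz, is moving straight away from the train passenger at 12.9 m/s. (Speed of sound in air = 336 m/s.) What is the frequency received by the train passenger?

698 Hz

91 km/h = 25.28 m/s.
Both move, so f' = f · (v + v_o)/(v + v_s).
f' = 674 × (336 + 25.28)/(336 + 12.9) = 674 × 361.28/348.9 ≈ 698 Hz.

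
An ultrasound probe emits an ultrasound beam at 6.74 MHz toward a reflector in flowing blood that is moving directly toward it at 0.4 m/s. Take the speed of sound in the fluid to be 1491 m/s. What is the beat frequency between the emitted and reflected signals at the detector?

The reflector in flowing blood first receives the wave as a moving observer: f₁ = f₀ · (v + u)/v = 6.74 × (1491 + 0.4)/1491 ≈ 6.74181 MHz.
On reflection it acts as a source moving toward the stationary detector: f₂ = f₁ · v/(v − u) = 6.74181 × 1491/1490.6 ≈ 6.74362 MHz.
Equivalently f₂ = f₀ · (v + u)/(v − u).
Beat frequency (with f₀ = 6740000 Hz): |f₂ − f₀| = 2u·f₀/(v − u) = 2 × 0.4 × 6740000/1490.6 ≈ 3617 Hz.

3617 Hz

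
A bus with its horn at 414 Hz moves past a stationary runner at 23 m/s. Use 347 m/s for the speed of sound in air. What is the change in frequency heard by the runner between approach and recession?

Approaching: f₁ = f · v/(v − v_s) = 414 × 347/324 ≈ 443.4 Hz.
Receding: f₂ = f · v/(v + v_s) = 414 × 347/370 ≈ 388.3 Hz.
Drop: f₁ − f₂ = 2f·v·v_s/(v² − v_s²) = 2 × 414 × 347 × 23/(347² − 23²) ≈ 55.1 Hz.

55.1 Hz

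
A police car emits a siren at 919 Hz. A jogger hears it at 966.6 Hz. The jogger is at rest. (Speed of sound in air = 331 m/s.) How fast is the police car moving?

f' > f, so the police car is approaching.
f' = f · v/(v − v_s) ⇒ v_s = v · |1 − f/f'|.
v_s = 331 × |1 − 919/966.6| = 331 × 0.04924 ≈ 16.3 m/s.

16.3 m/s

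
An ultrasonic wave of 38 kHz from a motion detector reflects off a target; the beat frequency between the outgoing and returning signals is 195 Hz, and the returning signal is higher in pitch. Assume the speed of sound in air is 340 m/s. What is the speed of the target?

Double Doppler shift off a moving reflector: f₂ = f₀ · (v + u)/(v − u) (u > 0 toward emitter).
Returning signal is higher, so f₂ = f₀ + Δf = 38000 + 195 = 38195 Hz.
Rearranging, u = v · (f₂ − f₀)/(f₂ + f₀) = 340 × 195/76195 ≈ 0.87 m/s.
So the target is moving at 0.87 m/s toward the emitter.

0.87 m/s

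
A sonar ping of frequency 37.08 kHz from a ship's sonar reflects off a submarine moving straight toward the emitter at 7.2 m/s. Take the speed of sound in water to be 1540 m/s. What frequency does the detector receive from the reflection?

37.4 kHz

At the submarine (a moving observer), f₁ = f₀ · (v + u)/v = 37.08 × 1547.2/1540 ≈ 37.3 kHz.
On reflection it acts as a source moving toward the stationary detector: f₂ = f₁ · v/(v − u) = 37.3 × 1540/1532.8 ≈ 37.4 kHz.
Equivalently f₂ = f₀ · (v + u)/(v − u).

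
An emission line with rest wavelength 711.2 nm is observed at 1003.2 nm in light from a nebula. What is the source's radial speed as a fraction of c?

0.331c

λ'/λ₀ = 1.4106 > 1 (redshift), so the source is receding.
λ'/λ₀ = √((1 + β)/(1 − β)) for a receding source ⇒ β = (r² − 1)/(r² + 1) with r = λ'/λ₀.
β = (1.9897 − 1)/(1.9897 + 1) ≈ 0.331.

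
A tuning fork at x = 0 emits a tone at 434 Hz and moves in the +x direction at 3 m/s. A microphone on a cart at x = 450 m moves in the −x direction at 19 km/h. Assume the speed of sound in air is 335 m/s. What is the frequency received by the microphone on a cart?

19 km/h = 5.278 m/s.
The observer lies on the +x side, so the source is heading toward the observer and the observer is heading toward the source.
With source approaching and observer approaching, f' = f · (v + v_o)/(v − v_s).
f' = 434 × (335 + 5.278)/(335 − 3) = 434 × 340.28/332 ≈ 445 Hz.

445 Hz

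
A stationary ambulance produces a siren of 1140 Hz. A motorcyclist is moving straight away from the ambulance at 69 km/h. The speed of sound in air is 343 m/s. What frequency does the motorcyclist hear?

1076 Hz

69 km/h = 19.17 m/s.
Moving observer, stationary source: f' = f · (v − v_o)/v.
f' = 1140 × (343 − 19.17)/343 = 1140 × 323.83/343 ≈ 1076 Hz.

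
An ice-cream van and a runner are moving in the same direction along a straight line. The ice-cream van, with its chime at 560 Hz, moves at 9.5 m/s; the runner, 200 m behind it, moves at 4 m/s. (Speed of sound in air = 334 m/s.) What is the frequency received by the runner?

The runner is behind, so the ice-cream van is moving away from it while the runner is moving toward the ice-cream van.
With source receding and observer approaching, f' = f · (v + v_o)/(v + v_s).
f' = 560 × (334 + 4)/(334 + 9.5) = 560 × 338/343.5 ≈ 551 Hz.

551 Hz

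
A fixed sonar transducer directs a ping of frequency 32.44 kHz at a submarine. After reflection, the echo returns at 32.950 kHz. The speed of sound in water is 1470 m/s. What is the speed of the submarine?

11.5 m/s

Double Doppler shift off a moving reflector: f₂ = f₀ · (v + u)/(v − u) (u > 0 toward emitter).
Rearranging, u = v · (f₂ − f₀)/(f₂ + f₀) = 1470 × 0.510/65.390 ≈ 11.5 m/s.
So the submarine is moving at 11.5 m/s toward the emitter.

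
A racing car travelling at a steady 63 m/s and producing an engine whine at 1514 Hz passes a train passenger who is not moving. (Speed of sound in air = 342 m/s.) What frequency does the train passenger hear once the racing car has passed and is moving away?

Receding: f₂ = f · v/(v + v_s) = 1514 × 342/405 ≈ 1278 Hz.

1278 Hz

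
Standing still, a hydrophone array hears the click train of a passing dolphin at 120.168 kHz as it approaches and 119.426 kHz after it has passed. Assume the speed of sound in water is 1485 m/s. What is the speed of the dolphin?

f₁/f₂ = (v + v_s)/(v − v_s), so v_s = v · (f₁ − f₂)/(f₁ + f₂).
v_s = 1485 × (120.168 − 119.426)/(120.168 + 119.426) = 1485 × 0.742/239.594 ≈ 4.6 m/s.

4.6 m/s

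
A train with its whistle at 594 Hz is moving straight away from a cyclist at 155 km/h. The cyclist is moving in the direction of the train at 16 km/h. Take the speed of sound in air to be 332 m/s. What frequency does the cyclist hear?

155 km/h = 43.06 m/s; 16 km/h = 4.444 m/s.
General Doppler shift: f' = f · (v + v_o)/(v + v_s).
f' = 594 × (332 + 4.444)/(332 + 43.06) = 594 × 336.44/375.06 ≈ 533 Hz.

533 Hz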